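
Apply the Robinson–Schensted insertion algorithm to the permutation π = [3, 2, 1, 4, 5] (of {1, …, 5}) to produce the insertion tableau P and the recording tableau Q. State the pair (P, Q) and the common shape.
P = [1, 4, 5] / [2] / [3];  Q = [1, 4, 5] / [2] / [3];  common shape = (3, 1, 1)

Row-insert the values π_1, π_2, … into P one at a time, bumping the leftmost entry strictly greater than the inserted value down to the next row. The recording tableau Q records, in position (i, j), the step at which that cell was added to P.
  Insert 3 (step 1): P = [3];  Q = [1]
  Insert 2 (step 2): P = [2] / [3];  Q = [1] / [2]
  Insert 1 (step 3): P = [1] / [2] / [3];  Q = [1] / [2] / [3]
  Insert 4 (step 4): P = [1, 4] / [2] / [3];  Q = [1, 4] / [2] / [3]
  Insert 5 (step 5): P = [1, 4, 5] / [2] / [3];  Q = [1, 4, 5] / [2] / [3]
Final shape: (3, 1, 1).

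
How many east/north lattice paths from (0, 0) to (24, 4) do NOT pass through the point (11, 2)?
Number of paths = 12285

Total paths from (0, 0) to (24, 4): C(28, 24) = 20475. Paths through (11, 2): (paths (0, 0) → (11, 2)) × (paths (11, 2) → (24, 4)) = C(13, 11) · C(15, 13) = 78 · 105 = 8190. Avoidance count = 20475 − 8190 = 12285.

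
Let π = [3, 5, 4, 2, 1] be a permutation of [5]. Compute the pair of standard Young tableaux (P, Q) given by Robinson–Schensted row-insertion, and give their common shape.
P = [1, 4] / [2] / [3] / [5];  Q = [1, 2] / [3] / [4] / [5];  common shape = (2, 1, 1, 1)

Row-insert the values π_1, π_2, … into P one at a time, bumping the leftmost entry strictly greater than the inserted value down to the next row. The recording tableau Q records, in position (i, j), the step at which that cell was added to P.
  Insert 3 (step 1): P = [3];  Q = [1]
  Insert 5 (step 2): P = [3, 5];  Q = [1, 2]
  Insert 4 (step 3): P = [3, 4] / [5];  Q = [1, 2] / [3]
  Insert 2 (step 4): P = [2, 4] / [3] / [5];  Q = [1, 2] / [3] / [4]
  Insert 1 (step 5): P = [1, 4] / [2] / [3] / [5];  Q = [1, 2] / [3] / [4] / [5]
Final shape: (2, 1, 1, 1).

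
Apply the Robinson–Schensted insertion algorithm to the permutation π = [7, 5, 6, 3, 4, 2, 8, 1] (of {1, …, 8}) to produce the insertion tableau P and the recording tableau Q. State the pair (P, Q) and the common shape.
P = [1, 4, 8] / [2, 6] / [3] / [5] / [7];  Q = [1, 3, 7] / [2, 5] / [4] / [6] / [8];  common shape = (3, 2, 1, 1, 1)

Row-insert the values π_1, π_2, … into P one at a time, bumping the leftmost entry strictly greater than the inserted value down to the next row. The recording tableau Q records, in position (i, j), the step at which that cell was added to P.
  Insert 7 (step 1): P = [7];  Q = [1]
  Insert 5 (step 2): P = [5] / [7];  Q = [1] / [2]
  Insert 6 (step 3): P = [5, 6] / [7];  Q = [1, 3] / [2]
  Insert 3 (step 4): P = [3, 6] / [5] / [7];  Q = [1, 3] / [2] / [4]
  Insert 4 (step 5): P = [3, 4] / [5, 6] / [7];  Q = [1, 3] / [2, 5] / [4]
  Insert 2 (step 6): P = [2, 4] / [3, 6] / [5] / [7];  Q = [1, 3] / [2, 5] / [4] / [6]
  Insert 8 (step 7): P = [2, 4, 8] / [3, 6] / [5] / [7];  Q = [1, 3, 7] / [2, 5] / [4] / [6]
  Insert 1 (step 8): P = [1, 4, 8] / [2, 6] / [3] / [5] / [7];  Q = [1, 3, 7] / [2, 5] / [4] / [6] / [8]
Final shape: (3, 2, 1, 1, 1).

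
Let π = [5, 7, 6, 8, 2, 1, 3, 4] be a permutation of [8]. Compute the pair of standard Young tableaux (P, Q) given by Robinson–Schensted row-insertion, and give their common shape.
P = [1, 3, 4] / [2, 6, 8] / [5] / [7];  Q = [1, 2, 4] / [3, 7, 8] / [5] / [6];  common shape = (3, 3, 1, 1)

Row-insert the values π_1, π_2, … into P one at a time, bumping the leftmost entry strictly greater than the inserted value down to the next row. The recording tableau Q records, in position (i, j), the step at which that cell was added to P.
  Insert 5 (step 1): P = [5];  Q = [1]
  Insert 7 (step 2): P = [5, 7];  Q = [1, 2]
  Insert 6 (step 3): P = [5, 6] / [7];  Q = [1, 2] / [3]
  Insert 8 (step 4): P = [5, 6, 8] / [7];  Q = [1, 2, 4] / [3]
  Insert 2 (step 5): P = [2, 6, 8] / [5] / [7];  Q = [1, 2, 4] / [3] / [5]
  Insert 1 (step 6): P = [1, 6, 8] / [2] / [5] / [7];  Q = [1, 2, 4] / [3] / [5] / [6]
  Insert 3 (step 7): P = [1, 3, 8] / [2, 6] / [5] / [7];  Q = [1, 2, 4] / [3, 7] / [5] / [6]
  Insert 4 (step 8): P = [1, 3, 4] / [2, 6, 8] / [5] / [7];  Q = [1, 2, 4] / [3, 7, 8] / [5] / [6]
Final shape: (3, 3, 1, 1).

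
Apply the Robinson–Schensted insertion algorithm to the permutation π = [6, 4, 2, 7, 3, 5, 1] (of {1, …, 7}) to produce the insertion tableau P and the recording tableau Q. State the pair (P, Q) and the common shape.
P = [1, 3, 5] / [2, 7] / [4] / [6];  Q = [1, 4, 6] / [2, 5] / [3] / [7];  common shape = (3, 2, 1, 1)

Row-insert the values π_1, π_2, … into P one at a time, bumping the leftmost entry strictly greater than the inserted value down to the next row. The recording tableau Q records, in position (i, j), the step at which that cell was added to P.
  Insert 6 (step 1): P = [6];  Q = [1]
  Insert 4 (step 2): P = [4] / [6];  Q = [1] / [2]
  Insert 2 (step 3): P = [2] / [4] / [6];  Q = [1] / [2] / [3]
  Insert 7 (step 4): P = [2, 7] / [4] / [6];  Q = [1, 4] / [2] / [3]
  Insert 3 (step 5): P = [2, 3] / [4, 7] / [6];  Q = [1, 4] / [2, 5] / [3]
  Insert 5 (step 6): P = [2, 3, 5] / [4, 7] / [6];  Q = [1, 4, 6] / [2, 5] / [3]
  Insert 1 (step 7): P = [1, 3, 5] / [2, 7] / [4] / [6];  Q = [1, 4, 6] / [2, 5] / [3] / [7]
Final shape: (3, 2, 1, 1).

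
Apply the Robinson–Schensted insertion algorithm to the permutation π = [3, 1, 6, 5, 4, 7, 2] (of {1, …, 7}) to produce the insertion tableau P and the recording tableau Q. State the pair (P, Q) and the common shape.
P = [1, 2, 7] / [3, 4] / [5] / [6];  Q = [1, 3, 6] / [2, 4] / [5] / [7];  common shape = (3, 2, 1, 1)

Row-insert the values π_1, π_2, … into P one at a time, bumping the leftmost entry strictly greater than the inserted value down to the next row. The recording tableau Q records, in position (i, j), the step at which that cell was added to P.
  Insert 3 (step 1): P = [3];  Q = [1]
  Insert 1 (step 2): P = [1] / [3];  Q = [1] / [2]
  Insert 6 (step 3): P = [1, 6] / [3];  Q = [1, 3] / [2]
  Insert 5 (step 4): P = [1, 5] / [3, 6];  Q = [1, 3] / [2, 4]
  Insert 4 (step 5): P = [1, 4] / [3, 5] / [6];  Q = [1, 3] / [2, 4] / [5]
  Insert 7 (step 6): P = [1, 4, 7] / [3, 5] / [6];  Q = [1, 3, 6] / [2, 4] / [5]
  Insert 2 (step 7): P = [1, 2, 7] / [3, 4] / [5] / [6];  Q = [1, 3, 6] / [2, 4] / [5] / [7]
Final shape: (3, 2, 1, 1).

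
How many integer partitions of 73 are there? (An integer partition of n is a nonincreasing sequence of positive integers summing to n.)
p(73) = 6185689

Compute p(n) via the recurrence p(n, m) = p(n, m−1) + p(n−m, m), where p(n, m) counts partitions of n with all parts ≤ m and p(n) = p(n, n). The base cases are p(0, m) = 1 and p(n, 0) = 0 for n > 0. Filling the table yields p(73) = 6185689. (Euler's pentagonal recurrence is an alternative.)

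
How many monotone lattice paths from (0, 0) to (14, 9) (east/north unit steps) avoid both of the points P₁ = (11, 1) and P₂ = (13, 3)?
Number of paths = 811794

Inclusion–exclusion. Total paths: C(23, 14) = 817190. Through P₁: C(12, 11)·C(11, 3) = 1980. Through P₂: C(16, 13)·C(7, 1) = 3920. Since P₁ is strictly southwest of P₂, a monotone path through both must visit P₁ then P₂; paths through both = C(12, 11)·C(4, 2)·C(7, 1) = 504. Avoid both = 817190 − 1980 − 3920 + 504 = 811794.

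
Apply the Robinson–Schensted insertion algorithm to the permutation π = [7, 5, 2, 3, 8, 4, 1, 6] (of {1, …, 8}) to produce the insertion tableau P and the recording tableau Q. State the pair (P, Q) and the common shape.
P = [1, 3, 4, 6] / [2, 8] / [5] / [7];  Q = [1, 4, 5, 8] / [2, 6] / [3] / [7];  common shape = (4, 2, 1, 1)

Row-insert the values π_1, π_2, … into P one at a time, bumping the leftmost entry strictly greater than the inserted value down to the next row. The recording tableau Q records, in position (i, j), the step at which that cell was added to P.
  Insert 7 (step 1): P = [7];  Q = [1]
  Insert 5 (step 2): P = [5] / [7];  Q = [1] / [2]
  Insert 2 (step 3): P = [2] / [5] / [7];  Q = [1] / [2] / [3]
  Insert 3 (step 4): P = [2, 3] / [5] / [7];  Q = [1, 4] / [2] / [3]
  Insert 8 (step 5): P = [2, 3, 8] / [5] / [7];  Q = [1, 4, 5] / [2] / [3]
  Insert 4 (step 6): P = [2, 3, 4] / [5, 8] / [7];  Q = [1, 4, 5] / [2, 6] / [3]
  Insert 1 (step 7): P = [1, 3, 4] / [2, 8] / [5] / [7];  Q = [1, 4, 5] / [2, 6] / [3] / [7]
  Insert 6 (step 8): P = [1, 3, 4, 6] / [2, 8] / [5] / [7];  Q = [1, 4, 5, 8] / [2, 6] / [3] / [7]
Final shape: (4, 2, 1, 1).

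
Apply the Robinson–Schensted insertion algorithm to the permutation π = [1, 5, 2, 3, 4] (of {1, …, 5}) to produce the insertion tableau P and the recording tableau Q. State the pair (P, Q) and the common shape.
P = [1, 2, 3, 4] / [5];  Q = [1, 2, 4, 5] / [3];  common shape = (4, 1)

Row-insert the values π_1, π_2, … into P one at a time, bumping the leftmost entry strictly greater than the inserted value down to the next row. The recording tableau Q records, in position (i, j), the step at which that cell was added to P.
  Insert 1 (step 1): P = [1];  Q = [1]
  Insert 5 (step 2): P = [1, 5];  Q = [1, 2]
  Insert 2 (step 3): P = [1, 2] / [5];  Q = [1, 2] / [3]
  Insert 3 (step 4): P = [1, 2, 3] / [5];  Q = [1, 2, 4] / [3]
  Insert 4 (step 5): P = [1, 2, 3, 4] / [5];  Q = [1, 2, 4, 5] / [3]
Final shape: (4, 1).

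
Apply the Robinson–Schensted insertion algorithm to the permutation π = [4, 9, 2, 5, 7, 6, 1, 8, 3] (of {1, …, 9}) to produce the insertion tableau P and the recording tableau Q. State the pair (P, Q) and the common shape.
P = [1, 3, 6, 8] / [2, 5] / [4, 7] / [9];  Q = [1, 2, 5, 8] / [3, 4] / [6, 9] / [7];  common shape = (4, 2, 2, 1)

Row-insert the values π_1, π_2, … into P one at a time, bumping the leftmost entry strictly greater than the inserted value down to the next row. The recording tableau Q records, in position (i, j), the step at which that cell was added to P.
  Insert 4 (step 1): P = [4];  Q = [1]
  Insert 9 (step 2): P = [4, 9];  Q = [1, 2]
  Insert 2 (step 3): P = [2, 9] / [4];  Q = [1, 2] / [3]
  Insert 5 (step 4): P = [2, 5] / [4, 9];  Q = [1, 2] / [3, 4]
  Insert 7 (step 5): P = [2, 5, 7] / [4, 9];  Q = [1, 2, 5] / [3, 4]
  Insert 6 (step 6): P = [2, 5, 6] / [4, 7] / [9];  Q = [1, 2, 5] / [3, 4] / [6]
  Insert 1 (step 7): P = [1, 5, 6] / [2, 7] / [4] / [9];  Q = [1, 2, 5] / [3, 4] / [6] / [7]
  Insert 8 (step 8): P = [1, 5, 6, 8] / [2, 7] / [4] / [9];  Q = [1, 2, 5, 8] / [3, 4] / [6] / [7]
  Insert 3 (step 9): P = [1, 3, 6, 8] / [2, 5] / [4, 7] / [9];  Q = [1, 2, 5, 8] / [3, 4] / [6, 9] / [7]
Final shape: (4, 2, 2, 1).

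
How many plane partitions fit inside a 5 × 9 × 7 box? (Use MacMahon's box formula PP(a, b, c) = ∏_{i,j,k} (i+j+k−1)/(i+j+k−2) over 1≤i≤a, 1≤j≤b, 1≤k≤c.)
PP(5, 9, 7) = 2424984388825856

Evaluate the triple product over i = 1..5, j = 1..9, k = 1..7. The factors are (2/1) · (3/2) · (4/3) · (5/4) · (6/5) · (7/6) · (8/7) · (3/2) · … (315 factors total). The numerators and denominators telescope so the product is an integer; carrying out the multiplication exactly gives PP(5, 9, 7) = 2424984388825856.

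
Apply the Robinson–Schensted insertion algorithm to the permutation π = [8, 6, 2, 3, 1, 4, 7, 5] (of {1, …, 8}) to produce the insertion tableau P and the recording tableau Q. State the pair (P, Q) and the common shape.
P = [1, 3, 4, 5] / [2, 7] / [6] / [8];  Q = [1, 4, 6, 7] / [2, 8] / [3] / [5];  common shape = (4, 2, 1, 1)

Row-insert the values π_1, π_2, … into P one at a time, bumping the leftmost entry strictly greater than the inserted value down to the next row. The recording tableau Q records, in position (i, j), the step at which that cell was added to P.
  Insert 8 (step 1): P = [8];  Q = [1]
  Insert 6 (step 2): P = [6] / [8];  Q = [1] / [2]
  Insert 2 (step 3): P = [2] / [6] / [8];  Q = [1] / [2] / [3]
  Insert 3 (step 4): P = [2, 3] / [6] / [8];  Q = [1, 4] / [2] / [3]
  Insert 1 (step 5): P = [1, 3] / [2] / [6] / [8];  Q = [1, 4] / [2] / [3] / [5]
  Insert 4 (step 6): P = [1, 3, 4] / [2] / [6] / [8];  Q = [1, 4, 6] / [2] / [3] / [5]
  Insert 7 (step 7): P = [1, 3, 4, 7] / [2] / [6] / [8];  Q = [1, 4, 6, 7] / [2] / [3] / [5]
  Insert 5 (step 8): P = [1, 3, 4, 5] / [2, 7] / [6] / [8];  Q = [1, 4, 6, 7] / [2, 8] / [3] / [5]
Final shape: (4, 2, 1, 1).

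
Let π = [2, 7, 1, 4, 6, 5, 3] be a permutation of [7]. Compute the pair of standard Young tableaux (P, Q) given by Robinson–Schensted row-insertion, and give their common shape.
P = [1, 3, 5] / [2, 4] / [6] / [7];  Q = [1, 2, 5] / [3, 4] / [6] / [7];  common shape = (3, 2, 1, 1)

Row-insert the values π_1, π_2, … into P one at a time, bumping the leftmost entry strictly greater than the inserted value down to the next row. The recording tableau Q records, in position (i, j), the step at which that cell was added to P.
  Insert 2 (step 1): P = [2];  Q = [1]
  Insert 7 (step 2): P = [2, 7];  Q = [1, 2]
  Insert 1 (step 3): P = [1, 7] / [2];  Q = [1, 2] / [3]
  Insert 4 (step 4): P = [1, 4] / [2, 7];  Q = [1, 2] / [3, 4]
  Insert 6 (step 5): P = [1, 4, 6] / [2, 7];  Q = [1, 2, 5] / [3, 4]
  Insert 5 (step 6): P = [1, 4, 5] / [2, 6] / [7];  Q = [1, 2, 5] / [3, 4] / [6]
  Insert 3 (step 7): P = [1, 3, 5] / [2, 4] / [6] / [7];  Q = [1, 2, 5] / [3, 4] / [6] / [7]
Final shape: (3, 2, 1, 1).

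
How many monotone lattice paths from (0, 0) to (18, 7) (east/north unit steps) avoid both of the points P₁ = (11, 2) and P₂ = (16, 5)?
Number of paths = 323038

Inclusion–exclusion. Total paths: C(25, 18) = 480700. Through P₁: C(13, 11)·C(12, 7) = 61776. Through P₂: C(21, 16)·C(4, 2) = 122094. Since P₁ is strictly southwest of P₂, a monotone path through both must visit P₁ then P₂; paths through both = C(13, 11)·C(8, 5)·C(4, 2) = 26208. Avoid both = 480700 − 61776 − 122094 + 26208 = 323038.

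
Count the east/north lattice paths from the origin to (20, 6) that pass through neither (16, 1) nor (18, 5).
Number of paths = 127906

Inclusion–exclusion. Total paths: C(26, 20) = 230230. Through P₁: C(17, 16)·C(9, 4) = 2142. Through P₂: C(23, 18)·C(3, 2) = 100947. Since P₁ is strictly southwest of P₂, a monotone path through both must visit P₁ then P₂; paths through both = C(17, 16)·C(6, 2)·C(3, 2) = 765. Avoid both = 230230 − 2142 − 100947 + 765 = 127906.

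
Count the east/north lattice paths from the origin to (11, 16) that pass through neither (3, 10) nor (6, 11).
Number of paths = 9348573

Inclusion–exclusion. Total paths: C(27, 11) = 13037895. Through P₁: C(13, 3)·C(14, 8) = 858858. Through P₂: C(17, 6)·C(10, 5) = 3118752. Since P₁ is strictly southwest of P₂, a monotone path through both must visit P₁ then P₂; paths through both = C(13, 3)·C(4, 3)·C(10, 5) = 288288. Avoid both = 13037895 − 858858 − 3118752 + 288288 = 9348573.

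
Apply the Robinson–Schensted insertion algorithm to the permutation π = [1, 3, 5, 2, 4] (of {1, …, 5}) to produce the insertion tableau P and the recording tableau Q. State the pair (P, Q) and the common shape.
P = [1, 2, 4] / [3, 5];  Q = [1, 2, 3] / [4, 5];  common shape = (3, 2)

Row-insert the values π_1, π_2, … into P one at a time, bumping the leftmost entry strictly greater than the inserted value down to the next row. The recording tableau Q records, in position (i, j), the step at which that cell was added to P.
  Insert 1 (step 1): P = [1];  Q = [1]
  Insert 3 (step 2): P = [1, 3];  Q = [1, 2]
  Insert 5 (step 3): P = [1, 3, 5];  Q = [1, 2, 3]
  Insert 2 (step 4): P = [1, 2, 5] / [3];  Q = [1, 2, 3] / [4]
  Insert 4 (step 5): P = [1, 2, 4] / [3, 5];  Q = [1, 2, 3] / [4, 5]
Final shape: (3, 2).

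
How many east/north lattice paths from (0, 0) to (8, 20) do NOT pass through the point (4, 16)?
Number of paths = 2768955

Total paths from (0, 0) to (8, 20): C(28, 8) = 3108105. Paths through (4, 16): (paths (0, 0) → (4, 16)) × (paths (4, 16) → (8, 20)) = C(20, 4) · C(8, 4) = 4845 · 70 = 339150. Avoidance count = 3108105 − 339150 = 2768955.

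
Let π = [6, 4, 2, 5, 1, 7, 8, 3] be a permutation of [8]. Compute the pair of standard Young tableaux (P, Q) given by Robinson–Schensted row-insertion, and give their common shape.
P = [1, 3, 7, 8] / [2, 5] / [4] / [6];  Q = [1, 4, 6, 7] / [2, 8] / [3] / [5];  common shape = (4, 2, 1, 1)

Row-insert the values π_1, π_2, … into P one at a time, bumping the leftmost entry strictly greater than the inserted value down to the next row. The recording tableau Q records, in position (i, j), the step at which that cell was added to P.
  Insert 6 (step 1): P = [6];  Q = [1]
  Insert 4 (step 2): P = [4] / [6];  Q = [1] / [2]
  Insert 2 (step 3): P = [2] / [4] / [6];  Q = [1] / [2] / [3]
  Insert 5 (step 4): P = [2, 5] / [4] / [6];  Q = [1, 4] / [2] / [3]
  Insert 1 (step 5): P = [1, 5] / [2] / [4] / [6];  Q = [1, 4] / [2] / [3] / [5]
  Insert 7 (step 6): P = [1, 5, 7] / [2] / [4] / [6];  Q = [1, 4, 6] / [2] / [3] / [5]
  Insert 8 (step 7): P = [1, 5, 7, 8] / [2] / [4] / [6];  Q = [1, 4, 6, 7] / [2] / [3] / [5]
  Insert 3 (step 8): P = [1, 3, 7, 8] / [2, 5] / [4] / [6];  Q = [1, 4, 6, 7] / [2, 8] / [3] / [5]
Final shape: (4, 2, 1, 1).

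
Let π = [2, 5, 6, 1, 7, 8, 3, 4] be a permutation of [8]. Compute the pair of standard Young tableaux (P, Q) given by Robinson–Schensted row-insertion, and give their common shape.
P = [1, 3, 4, 7, 8] / [2, 5, 6];  Q = [1, 2, 3, 5, 6] / [4, 7, 8];  common shape = (5, 3)

Row-insert the values π_1, π_2, … into P one at a time, bumping the leftmost entry strictly greater than the inserted value down to the next row. The recording tableau Q records, in position (i, j), the step at which that cell was added to P.
  Insert 2 (step 1): P = [2];  Q = [1]
  Insert 5 (step 2): P = [2, 5];  Q = [1, 2]
  Insert 6 (step 3): P = [2, 5, 6];  Q = [1, 2, 3]
  Insert 1 (step 4): P = [1, 5, 6] / [2];  Q = [1, 2, 3] / [4]
  Insert 7 (step 5): P = [1, 5, 6, 7] / [2];  Q = [1, 2, 3, 5] / [4]
  Insert 8 (step 6): P = [1, 5, 6, 7, 8] / [2];  Q = [1, 2, 3, 5, 6] / [4]
  Insert 3 (step 7): P = [1, 3, 6, 7, 8] / [2, 5];  Q = [1, 2, 3, 5, 6] / [4, 7]
  Insert 4 (step 8): P = [1, 3, 4, 7, 8] / [2, 5, 6];  Q = [1, 2, 3, 5, 6] / [4, 7, 8]
Final shape: (5, 3).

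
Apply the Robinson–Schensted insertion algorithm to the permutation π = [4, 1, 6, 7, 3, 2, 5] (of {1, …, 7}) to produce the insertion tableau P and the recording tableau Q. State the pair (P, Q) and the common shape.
P = [1, 2, 5] / [3, 6, 7] / [4];  Q = [1, 3, 4] / [2, 5, 7] / [6];  common shape = (3, 3, 1)

Row-insert the values π_1, π_2, … into P one at a time, bumping the leftmost entry strictly greater than the inserted value down to the next row. The recording tableau Q records, in position (i, j), the step at which that cell was added to P.
  Insert 4 (step 1): P = [4];  Q = [1]
  Insert 1 (step 2): P = [1] / [4];  Q = [1] / [2]
  Insert 6 (step 3): P = [1, 6] / [4];  Q = [1, 3] / [2]
  Insert 7 (step 4): P = [1, 6, 7] / [4];  Q = [1, 3, 4] / [2]
  Insert 3 (step 5): P = [1, 3, 7] / [4, 6];  Q = [1, 3, 4] / [2, 5]
  Insert 2 (step 6): P = [1, 2, 7] / [3, 6] / [4];  Q = [1, 3, 4] / [2, 5] / [6]
  Insert 5 (step 7): P = [1, 2, 5] / [3, 6, 7] / [4];  Q = [1, 3, 4] / [2, 5, 7] / [6]
Final shape: (3, 3, 1).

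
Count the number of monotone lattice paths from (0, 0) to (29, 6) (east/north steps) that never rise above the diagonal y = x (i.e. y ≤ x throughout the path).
Number of paths = 1298528

By the reflection principle (André's argument), the number of monotone paths to (29, 6) with n ≤ m that never go above y = x is C(35, 29) − C(35, 30) = 1623160 − 324632 = 1298528.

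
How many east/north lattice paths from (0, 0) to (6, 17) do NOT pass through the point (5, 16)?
Number of paths = 60249

Total paths from (0, 0) to (6, 17): C(23, 6) = 100947. Paths through (5, 16): (paths (0, 0) → (5, 16)) × (paths (5, 16) → (6, 17)) = C(21, 5) · C(2, 1) = 20349 · 2 = 40698. Avoidance count = 100947 − 40698 = 60249.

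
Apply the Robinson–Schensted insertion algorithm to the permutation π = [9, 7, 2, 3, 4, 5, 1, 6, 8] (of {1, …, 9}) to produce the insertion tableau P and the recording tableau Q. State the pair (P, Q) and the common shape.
P = [1, 3, 4, 5, 6, 8] / [2] / [7] / [9];  Q = [1, 4, 5, 6, 8, 9] / [2] / [3] / [7];  common shape = (6, 1, 1, 1)

Row-insert the values π_1, π_2, … into P one at a time, bumping the leftmost entry strictly greater than the inserted value down to the next row. The recording tableau Q records, in position (i, j), the step at which that cell was added to P.
  Insert 9 (step 1): P = [9];  Q = [1]
  Insert 7 (step 2): P = [7] / [9];  Q = [1] / [2]
  Insert 2 (step 3): P = [2] / [7] / [9];  Q = [1] / [2] / [3]
  Insert 3 (step 4): P = [2, 3] / [7] / [9];  Q = [1, 4] / [2] / [3]
  Insert 4 (step 5): P = [2, 3, 4] / [7] / [9];  Q = [1, 4, 5] / [2] / [3]
  Insert 5 (step 6): P = [2, 3, 4, 5] / [7] / [9];  Q = [1, 4, 5, 6] / [2] / [3]
  Insert 1 (step 7): P = [1, 3, 4, 5] / [2] / [7] / [9];  Q = [1, 4, 5, 6] / [2] / [3] / [7]
  Insert 6 (step 8): P = [1, 3, 4, 5, 6] / [2] / [7] / [9];  Q = [1, 4, 5, 6, 8] / [2] / [3] / [7]
  Insert 8 (step 9): P = [1, 3, 4, 5, 6, 8] / [2] / [7] / [9];  Q = [1, 4, 5, 6, 8, 9] / [2] / [3] / [7]
Final shape: (6, 1, 1, 1).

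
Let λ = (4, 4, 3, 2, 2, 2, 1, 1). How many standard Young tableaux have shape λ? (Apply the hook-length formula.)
# SYT of shape (4, 4, 3, 2, 2, 2, 1, 1) = 14284998

Hook-length formula: f^λ = n! / Π hook(c), product over all cells c of the Young diagram. For λ = (4, 4, 3, 2, 2, 2, 1, 1), n = 19 boxes. Hook lengths by row (left-to-right, top-to-bottom): [11, 8, 4, 2]; [10, 7, 3, 1]; [8, 5, 1]; [6, 3]; [5, 2]; [4, 1]; [2]; [1]. Product of hooks = 8515584000. So f^λ = 19! / 8515584000 = 121645100408832000 / 8515584000 = 14284998.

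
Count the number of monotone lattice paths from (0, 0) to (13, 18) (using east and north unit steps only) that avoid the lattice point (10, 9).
Number of paths = 185929915

Total paths from (0, 0) to (13, 18): C(31, 13) = 206253075. Paths through (10, 9): (paths (0, 0) → (10, 9)) × (paths (10, 9) → (13, 18)) = C(19, 10) · C(12, 3) = 92378 · 220 = 20323160. Avoidance count = 206253075 − 20323160 = 185929915.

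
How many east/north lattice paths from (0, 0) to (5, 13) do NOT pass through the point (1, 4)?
Number of paths = 4993

Total paths from (0, 0) to (5, 13): C(18, 5) = 8568. Paths through (1, 4): (paths (0, 0) → (1, 4)) × (paths (1, 4) → (5, 13)) = C(5, 1) · C(13, 4) = 5 · 715 = 3575. Avoidance count = 8568 − 3575 = 4993.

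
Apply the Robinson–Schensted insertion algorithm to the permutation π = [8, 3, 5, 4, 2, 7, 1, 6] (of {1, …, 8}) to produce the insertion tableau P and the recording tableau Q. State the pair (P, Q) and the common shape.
P = [1, 4, 6] / [2, 7] / [3] / [5] / [8];  Q = [1, 3, 6] / [2, 8] / [4] / [5] / [7];  common shape = (3, 2, 1, 1, 1)

Row-insert the values π_1, π_2, … into P one at a time, bumping the leftmost entry strictly greater than the inserted value down to the next row. The recording tableau Q records, in position (i, j), the step at which that cell was added to P.
  Insert 8 (step 1): P = [8];  Q = [1]
  Insert 3 (step 2): P = [3] / [8];  Q = [1] / [2]
  Insert 5 (step 3): P = [3, 5] / [8];  Q = [1, 3] / [2]
  Insert 4 (step 4): P = [3, 4] / [5] / [8];  Q = [1, 3] / [2] / [4]
  Insert 2 (step 5): P = [2, 4] / [3] / [5] / [8];  Q = [1, 3] / [2] / [4] / [5]
  Insert 7 (step 6): P = [2, 4, 7] / [3] / [5] / [8];  Q = [1, 3, 6] / [2] / [4] / [5]
  Insert 1 (step 7): P = [1, 4, 7] / [2] / [3] / [5] / [8];  Q = [1, 3, 6] / [2] / [4] / [5] / [7]
  Insert 6 (step 8): P = [1, 4, 6] / [2, 7] / [3] / [5] / [8];  Q = [1, 3, 6] / [2, 8] / [4] / [5] / [7]
Final shape: (3, 2, 1, 1, 1).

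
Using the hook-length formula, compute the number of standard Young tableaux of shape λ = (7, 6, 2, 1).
# SYT of shape (7, 6, 2, 1) = 210210

Hook-length formula: f^λ = n! / Π hook(c), product over all cells c of the Young diagram. For λ = (7, 6, 2, 1), n = 16 boxes. Hook lengths by row (left-to-right, top-to-bottom): [10, 8, 6, 5, 4, 3, 1]; [8, 6, 4, 3, 2, 1]; [3, 1]; [1]. Product of hooks = 99532800. So f^λ = 16! / 99532800 = 20922789888000 / 99532800 = 210210.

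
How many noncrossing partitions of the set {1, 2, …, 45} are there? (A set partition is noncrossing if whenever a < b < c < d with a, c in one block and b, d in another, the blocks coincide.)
C_45 = 2257117854077248073253720

These noncrossing partitions are counted by the Catalan number C_n = (1/(n + 1)) · C(2n, n). For n = 45: C_45 = (1/46) · C(90, 45) = 103827421287553411369671120/46 = 2257117854077248073253720.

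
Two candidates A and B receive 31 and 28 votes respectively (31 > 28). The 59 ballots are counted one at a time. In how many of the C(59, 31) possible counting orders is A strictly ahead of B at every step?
Strict-lead orderings = 2812744285440936

Total orderings of the 59 votes with 31 for A: C(59, 31) = 55317304280338408. By the Bertrand ballot formula (Cycle Lemma / reflection principle), the number of orderings in which A is strictly ahead of B throughout is (p − q)/(p + q) · C(p + q, p) = (31 − 28)/(31 + 28) · 55317304280338408 = 2812744285440936.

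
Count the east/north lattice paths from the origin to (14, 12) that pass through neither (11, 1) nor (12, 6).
Number of paths = 9135556

Inclusion–exclusion. Total paths: C(26, 14) = 9657700. Through P₁: C(12, 11)·C(14, 3) = 4368. Through P₂: C(18, 12)·C(8, 2) = 519792. Since P₁ is strictly southwest of P₂, a monotone path through both must visit P₁ then P₂; paths through both = C(12, 11)·C(6, 1)·C(8, 2) = 2016. Avoid both = 9657700 − 4368 − 519792 + 2016 = 9135556.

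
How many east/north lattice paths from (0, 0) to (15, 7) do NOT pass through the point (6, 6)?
Number of paths = 161304

Total paths from (0, 0) to (15, 7): C(22, 15) = 170544. Paths through (6, 6): (paths (0, 0) → (6, 6)) × (paths (6, 6) → (15, 7)) = C(12, 6) · C(10, 9) = 924 · 10 = 9240. Avoidance count = 170544 − 9240 = 161304.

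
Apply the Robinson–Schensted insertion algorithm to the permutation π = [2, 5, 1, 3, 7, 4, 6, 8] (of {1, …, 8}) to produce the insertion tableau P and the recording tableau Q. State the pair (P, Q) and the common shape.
P = [1, 3, 4, 6, 8] / [2, 5, 7];  Q = [1, 2, 5, 7, 8] / [3, 4, 6];  common shape = (5, 3)

Row-insert the values π_1, π_2, … into P one at a time, bumping the leftmost entry strictly greater than the inserted value down to the next row. The recording tableau Q records, in position (i, j), the step at which that cell was added to P.
  Insert 2 (step 1): P = [2];  Q = [1]
  Insert 5 (step 2): P = [2, 5];  Q = [1, 2]
  Insert 1 (step 3): P = [1, 5] / [2];  Q = [1, 2] / [3]
  Insert 3 (step 4): P = [1, 3] / [2, 5];  Q = [1, 2] / [3, 4]
  Insert 7 (step 5): P = [1, 3, 7] / [2, 5];  Q = [1, 2, 5] / [3, 4]
  Insert 4 (step 6): P = [1, 3, 4] / [2, 5, 7];  Q = [1, 2, 5] / [3, 4, 6]
  Insert 6 (step 7): P = [1, 3, 4, 6] / [2, 5, 7];  Q = [1, 2, 5, 7] / [3, 4, 6]
  Insert 8 (step 8): P = [1, 3, 4, 6, 8] / [2, 5, 7];  Q = [1, 2, 5, 7, 8] / [3, 4, 6]
Final shape: (5, 3).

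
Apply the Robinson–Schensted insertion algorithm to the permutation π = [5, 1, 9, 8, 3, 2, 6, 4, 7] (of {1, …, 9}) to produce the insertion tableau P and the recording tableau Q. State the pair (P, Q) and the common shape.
P = [1, 2, 4, 7] / [3, 6] / [5, 8] / [9];  Q = [1, 3, 7, 9] / [2, 4] / [5, 8] / [6];  common shape = (4, 2, 2, 1)

Row-insert the values π_1, π_2, … into P one at a time, bumping the leftmost entry strictly greater than the inserted value down to the next row. The recording tableau Q records, in position (i, j), the step at which that cell was added to P.
  Insert 5 (step 1): P = [5];  Q = [1]
  Insert 1 (step 2): P = [1] / [5];  Q = [1] / [2]
  Insert 9 (step 3): P = [1, 9] / [5];  Q = [1, 3] / [2]
  Insert 8 (step 4): P = [1, 8] / [5, 9];  Q = [1, 3] / [2, 4]
  Insert 3 (step 5): P = [1, 3] / [5, 8] / [9];  Q = [1, 3] / [2, 4] / [5]
  Insert 2 (step 6): P = [1, 2] / [3, 8] / [5] / [9];  Q = [1, 3] / [2, 4] / [5] / [6]
  Insert 6 (step 7): P = [1, 2, 6] / [3, 8] / [5] / [9];  Q = [1, 3, 7] / [2, 4] / [5] / [6]
  Insert 4 (step 8): P = [1, 2, 4] / [3, 6] / [5, 8] / [9];  Q = [1, 3, 7] / [2, 4] / [5, 8] / [6]
  Insert 7 (step 9): P = [1, 2, 4, 7] / [3, 6] / [5, 8] / [9];  Q = [1, 3, 7, 9] / [2, 4] / [5, 8] / [6]
Final shape: (4, 2, 2, 1).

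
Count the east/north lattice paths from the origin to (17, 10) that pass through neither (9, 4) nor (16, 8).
Number of paths = 4790577

Inclusion–exclusion. Total paths: C(27, 17) = 8436285. Through P₁: C(13, 9)·C(14, 8) = 2147145. Through P₂: C(24, 16)·C(3, 1) = 2206413. Since P₁ is strictly southwest of P₂, a monotone path through both must visit P₁ then P₂; paths through both = C(13, 9)·C(11, 7)·C(3, 1) = 707850. Avoid both = 8436285 − 2147145 − 2206413 + 707850 = 4790577.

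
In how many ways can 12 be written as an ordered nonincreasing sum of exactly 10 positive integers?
p(12, 10 parts) = 2

Partitions of n into exactly k parts ↔ partitions of n − k into at most k parts (subtract 1 from each part). For n = 12, k = 10, the partitions are: 3+1+1+1+1+1+1+1+1+1, 2+2+1+1+1+1+1+1+1+1. Count = 2.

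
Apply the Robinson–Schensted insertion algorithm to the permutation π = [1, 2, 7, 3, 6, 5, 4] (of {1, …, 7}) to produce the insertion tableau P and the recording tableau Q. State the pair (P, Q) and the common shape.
P = [1, 2, 3, 4] / [5] / [6] / [7];  Q = [1, 2, 3, 5] / [4] / [6] / [7];  common shape = (4, 1, 1, 1)

Row-insert the values π_1, π_2, … into P one at a time, bumping the leftmost entry strictly greater than the inserted value down to the next row. The recording tableau Q records, in position (i, j), the step at which that cell was added to P.
  Insert 1 (step 1): P = [1];  Q = [1]
  Insert 2 (step 2): P = [1, 2];  Q = [1, 2]
  Insert 7 (step 3): P = [1, 2, 7];  Q = [1, 2, 3]
  Insert 3 (step 4): P = [1, 2, 3] / [7];  Q = [1, 2, 3] / [4]
  Insert 6 (step 5): P = [1, 2, 3, 6] / [7];  Q = [1, 2, 3, 5] / [4]
  Insert 5 (step 6): P = [1, 2, 3, 5] / [6] / [7];  Q = [1, 2, 3, 5] / [4] / [6]
  Insert 4 (step 7): P = [1, 2, 3, 4] / [5] / [6] / [7];  Q = [1, 2, 3, 5] / [4] / [6] / [7]
Final shape: (4, 1, 1, 1).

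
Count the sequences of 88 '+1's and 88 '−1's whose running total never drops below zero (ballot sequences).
C_88 = 64633260585762914370496637486146181462681535261000

These ballot sequences are counted by the Catalan number C_n = (1/(n + 1)) · C(2n, n). For n = 88: C_88 = (1/89) · C(176, 88) = 5752360192132899378974200736267010150178656638229000/89 = 64633260585762914370496637486146181462681535261000.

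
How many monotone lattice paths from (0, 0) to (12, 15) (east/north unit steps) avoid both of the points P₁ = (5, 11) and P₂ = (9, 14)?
Number of paths = 13285180

Inclusion–exclusion. Total paths: C(27, 12) = 17383860. Through P₁: C(16, 5)·C(11, 7) = 1441440. Through P₂: C(23, 9)·C(4, 3) = 3268760. Since P₁ is strictly southwest of P₂, a monotone path through both must visit P₁ then P₂; paths through both = C(16, 5)·C(7, 4)·C(4, 3) = 611520. Avoid both = 17383860 − 1441440 − 3268760 + 611520 = 13285180.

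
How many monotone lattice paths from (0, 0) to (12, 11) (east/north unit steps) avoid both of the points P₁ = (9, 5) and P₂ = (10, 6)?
Number of paths = 1099826

Inclusion–exclusion. Total paths: C(23, 12) = 1352078. Through P₁: C(14, 9)·C(9, 3) = 168168. Through P₂: C(16, 10)·C(7, 2) = 168168. Since P₁ is strictly southwest of P₂, a monotone path through both must visit P₁ then P₂; paths through both = C(14, 9)·C(2, 1)·C(7, 2) = 84084. Avoid both = 1352078 − 168168 − 168168 + 84084 = 1099826.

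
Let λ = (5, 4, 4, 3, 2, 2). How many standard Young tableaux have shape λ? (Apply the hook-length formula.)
# SYT of shape (5, 4, 4, 3, 2, 2) = 83140200

Hook-length formula: f^λ = n! / Π hook(c), product over all cells c of the Young diagram. For λ = (5, 4, 4, 3, 2, 2), n = 20 boxes. Hook lengths by row (left-to-right, top-to-bottom): [10, 9, 6, 4, 1]; [8, 7, 4, 2]; [7, 6, 3, 1]; [5, 4, 1]; [3, 2]; [2, 1]. Product of hooks = 29262643200. So f^λ = 20! / 29262643200 = 2432902008176640000 / 29262643200 = 83140200.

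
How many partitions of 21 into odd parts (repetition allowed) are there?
p_odd(21) = 76

Enumerate partitions using only odd parts via the recurrence o(n, m) = o(n, m−2) + o(n−m, m) over odd m, starting from the largest odd part ≤ n. This gives p_odd(21) = 76. (Euler's theorem: equals the count of distinct-part partitions.)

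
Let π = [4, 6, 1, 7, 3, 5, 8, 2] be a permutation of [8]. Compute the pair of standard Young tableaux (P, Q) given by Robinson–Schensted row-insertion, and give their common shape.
P = [1, 2, 5, 8] / [3, 6, 7] / [4];  Q = [1, 2, 4, 7] / [3, 5, 6] / [8];  common shape = (4, 3, 1)

Row-insert the values π_1, π_2, … into P one at a time, bumping the leftmost entry strictly greater than the inserted value down to the next row. The recording tableau Q records, in position (i, j), the step at which that cell was added to P.
  Insert 4 (step 1): P = [4];  Q = [1]
  Insert 6 (step 2): P = [4, 6];  Q = [1, 2]
  Insert 1 (step 3): P = [1, 6] / [4];  Q = [1, 2] / [3]
  Insert 7 (step 4): P = [1, 6, 7] / [4];  Q = [1, 2, 4] / [3]
  Insert 3 (step 5): P = [1, 3, 7] / [4, 6];  Q = [1, 2, 4] / [3, 5]
  Insert 5 (step 6): P = [1, 3, 5] / [4, 6, 7];  Q = [1, 2, 4] / [3, 5, 6]
  Insert 8 (step 7): P = [1, 3, 5, 8] / [4, 6, 7];  Q = [1, 2, 4, 7] / [3, 5, 6]
  Insert 2 (step 8): P = [1, 2, 5, 8] / [3, 6, 7] / [4];  Q = [1, 2, 4, 7] / [3, 5, 6] / [8]
Final shape: (4, 3, 1).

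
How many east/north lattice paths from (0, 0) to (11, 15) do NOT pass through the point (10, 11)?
Number of paths = 5962580

Total paths from (0, 0) to (11, 15): C(26, 11) = 7726160. Paths through (10, 11): (paths (0, 0) → (10, 11)) × (paths (10, 11) → (11, 15)) = C(21, 10) · C(5, 1) = 352716 · 5 = 1763580. Avoidance count = 7726160 − 1763580 = 5962580.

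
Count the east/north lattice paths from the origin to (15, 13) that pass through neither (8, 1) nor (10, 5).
Number of paths = 33297552

Inclusion–exclusion. Total paths: C(28, 15) = 37442160. Through P₁: C(9, 8)·C(19, 7) = 453492. Through P₂: C(15, 10)·C(13, 5) = 3864861. Since P₁ is strictly southwest of P₂, a monotone path through both must visit P₁ then P₂; paths through both = C(9, 8)·C(6, 2)·C(13, 5) = 173745. Avoid both = 37442160 − 453492 − 3864861 + 173745 = 33297552.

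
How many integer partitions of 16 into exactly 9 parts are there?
p(16, 9 parts) = 15

Partitions of n into exactly k parts ↔ partitions of n − k into at most k parts (subtract 1 from each part). For n = 16, k = 9, the partitions are: 8+1+1+1+1+1+1+1+1, 7+2+1+1+1+1+1+1+1, 6+3+1+1+1+1+1+1+1, 6+2+2+1+1+1+1+1+1, 5+4+1+1+1+1+1+1+1, 5+3+2+1+1+1+1+1+1, 5+2+2+2+1+1+1+1+1, 4+4+2+1+1+1+1+1+1, 4+3+3+1+1+1+1+1+1, 4+3+2+2+1+1+1+1+1, 4+2+2+2+2+1+1+1+1, 3+3+3+2+1+1+1+1+1, 3+3+2+2+2+1+1+1+1, 3+2+2+2+2+2+1+1+1, 2+2+2+2+2+2+2+1+1. Count = 15.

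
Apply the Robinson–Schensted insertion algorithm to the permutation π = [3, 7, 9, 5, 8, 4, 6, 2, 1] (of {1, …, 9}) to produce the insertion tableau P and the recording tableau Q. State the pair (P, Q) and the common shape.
P = [1, 4, 6] / [2, 8] / [3, 9] / [5] / [7];  Q = [1, 2, 3] / [4, 5] / [6, 7] / [8] / [9];  common shape = (3, 2, 2, 1, 1)

Row-insert the values π_1, π_2, … into P one at a time, bumping the leftmost entry strictly greater than the inserted value down to the next row. The recording tableau Q records, in position (i, j), the step at which that cell was added to P.
  Insert 3 (step 1): P = [3];  Q = [1]
  Insert 7 (step 2): P = [3, 7];  Q = [1, 2]
  Insert 9 (step 3): P = [3, 7, 9];  Q = [1, 2, 3]
  Insert 5 (step 4): P = [3, 5, 9] / [7];  Q = [1, 2, 3] / [4]
  Insert 8 (step 5): P = [3, 5, 8] / [7, 9];  Q = [1, 2, 3] / [4, 5]
  Insert 4 (step 6): P = [3, 4, 8] / [5, 9] / [7];  Q = [1, 2, 3] / [4, 5] / [6]
  Insert 6 (step 7): P = [3, 4, 6] / [5, 8] / [7, 9];  Q = [1, 2, 3] / [4, 5] / [6, 7]
  Insert 2 (step 8): P = [2, 4, 6] / [3, 8] / [5, 9] / [7];  Q = [1, 2, 3] / [4, 5] / [6, 7] / [8]
  Insert 1 (step 9): P = [1, 4, 6] / [2, 8] / [3, 9] / [5] / [7];  Q = [1, 2, 3] / [4, 5] / [6, 7] / [8] / [9]
Final shape: (3, 2, 2, 1, 1).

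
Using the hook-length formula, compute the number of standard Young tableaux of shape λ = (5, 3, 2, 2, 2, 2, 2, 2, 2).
# SYT of shape (5, 3, 2, 2, 2, 2, 2, 2, 2) = 49244580

Hook-length formula: f^λ = n! / Π hook(c), product over all cells c of the Young diagram. For λ = (5, 3, 2, 2, 2, 2, 2, 2, 2), n = 22 boxes. Hook lengths by row (left-to-right, top-to-bottom): [13, 12, 4, 2, 1]; [10, 9, 1]; [8, 7]; [7, 6]; [6, 5]; [5, 4]; [4, 3]; [3, 2]; [2, 1]. Product of hooks = 22824861696000. So f^λ = 22! / 22824861696000 = 1124000727777607680000 / 22824861696000 = 49244580.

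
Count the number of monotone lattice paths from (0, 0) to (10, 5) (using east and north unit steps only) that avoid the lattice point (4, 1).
Number of paths = 1953

Total paths from (0, 0) to (10, 5): C(15, 10) = 3003. Paths through (4, 1): (paths (0, 0) → (4, 1)) × (paths (4, 1) → (10, 5)) = C(5, 4) · C(10, 6) = 5 · 210 = 1050. Avoidance count = 3003 − 1050 = 1953.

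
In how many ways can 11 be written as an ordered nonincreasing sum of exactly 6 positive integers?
p(11, 6 parts) = 7

Partitions of n into exactly k parts ↔ partitions of n − k into at most k parts (subtract 1 from each part). For n = 11, k = 6, the partitions are: 6+1+1+1+1+1, 5+2+1+1+1+1, 4+3+1+1+1+1, 4+2+2+1+1+1, 3+3+2+1+1+1, 3+2+2+2+1+1, 2+2+2+2+2+1. Count = 7.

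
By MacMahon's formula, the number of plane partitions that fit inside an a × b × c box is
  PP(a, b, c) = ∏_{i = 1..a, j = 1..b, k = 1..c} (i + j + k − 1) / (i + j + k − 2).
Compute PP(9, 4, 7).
PP(9, 4, 7) = 10323075958624

Evaluate the triple product over i = 1..9, j = 1..4, k = 1..7. The factors are (2/1) · (3/2) · (4/3) · (5/4) · (6/5) · (7/6) · (8/7) · (3/2) · … (252 factors total). The numerators and denominators telescope so the product is an integer; carrying out the multiplication exactly gives PP(9, 4, 7) = 10323075958624.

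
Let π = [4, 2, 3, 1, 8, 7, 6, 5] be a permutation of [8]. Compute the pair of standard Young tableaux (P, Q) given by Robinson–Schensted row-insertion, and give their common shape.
P = [1, 3, 5] / [2, 6] / [4, 7] / [8];  Q = [1, 3, 5] / [2, 6] / [4, 7] / [8];  common shape = (3, 2, 2, 1)

Row-insert the values π_1, π_2, … into P one at a time, bumping the leftmost entry strictly greater than the inserted value down to the next row. The recording tableau Q records, in position (i, j), the step at which that cell was added to P.
  Insert 4 (step 1): P = [4];  Q = [1]
  Insert 2 (step 2): P = [2] / [4];  Q = [1] / [2]
  Insert 3 (step 3): P = [2, 3] / [4];  Q = [1, 3] / [2]
  Insert 1 (step 4): P = [1, 3] / [2] / [4];  Q = [1, 3] / [2] / [4]
  Insert 8 (step 5): P = [1, 3, 8] / [2] / [4];  Q = [1, 3, 5] / [2] / [4]
  Insert 7 (step 6): P = [1, 3, 7] / [2, 8] / [4];  Q = [1, 3, 5] / [2, 6] / [4]
  Insert 6 (step 7): P = [1, 3, 6] / [2, 7] / [4, 8];  Q = [1, 3, 5] / [2, 6] / [4, 7]
  Insert 5 (step 8): P = [1, 3, 5] / [2, 6] / [4, 7] / [8];  Q = [1, 3, 5] / [2, 6] / [4, 7] / [8]
Final shape: (3, 2, 2, 1).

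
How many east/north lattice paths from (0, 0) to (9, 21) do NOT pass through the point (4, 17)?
Number of paths = 13553040

Total paths from (0, 0) to (9, 21): C(30, 9) = 14307150. Paths through (4, 17): (paths (0, 0) → (4, 17)) × (paths (4, 17) → (9, 21)) = C(21, 4) · C(9, 5) = 5985 · 126 = 754110. Avoidance count = 14307150 − 754110 = 13553040.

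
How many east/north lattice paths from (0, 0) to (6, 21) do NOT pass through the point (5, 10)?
Number of paths = 259974

Total paths from (0, 0) to (6, 21): C(27, 6) = 296010. Paths through (5, 10): (paths (0, 0) → (5, 10)) × (paths (5, 10) → (6, 21)) = C(15, 5) · C(12, 1) = 3003 · 12 = 36036. Avoidance count = 296010 − 36036 = 259974.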